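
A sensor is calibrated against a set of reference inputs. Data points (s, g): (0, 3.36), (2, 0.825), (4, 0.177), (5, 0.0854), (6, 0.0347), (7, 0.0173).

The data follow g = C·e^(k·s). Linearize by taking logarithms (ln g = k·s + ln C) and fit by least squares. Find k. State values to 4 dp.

k = -0.7593

With ln gᵢ as the transformed response and sᵢ as the regressor:
Σs = 24.0000, Σ(s)² = 130.0000, Σln g = -10.5905, Σs·ln g = -68.1786.
Normal system: [[130.0000, 24.0000]; [24.0000, 6]]·[k, ln C]ᵀ = [-68.1786, -10.5905]ᵀ.
Δ = 130.0000·6 − (24.0000)² = 204.0000; k = (-68.1786·6 − 24.0000·-10.5905)/204.0000 = -0.75931, ln C = (130.0000·-10.5905 − 24.0000·-68.1786)/204.0000 = 1.27216.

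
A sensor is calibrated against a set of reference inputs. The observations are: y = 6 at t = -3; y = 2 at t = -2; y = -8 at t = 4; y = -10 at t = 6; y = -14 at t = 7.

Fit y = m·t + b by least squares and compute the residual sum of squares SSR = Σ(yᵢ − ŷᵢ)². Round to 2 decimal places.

SSR = 5.00

Forming XᵀX = [[114, 12]; [12, 5]] and Xᵀy = [-212, -24]ᵀ gives XᵀX·[m, b]ᵀ = Xᵀy.
Δ = 114·5 − 12² = 426.
m = ((-212)·5 − 12·(-24))/426 = -386/213; b = (114·(-24) − 12·(-212))/426 = -32/71.
Residuals: 72/71, -250/213, -64/213, 94/71, -184/213; SSR = 1064/213.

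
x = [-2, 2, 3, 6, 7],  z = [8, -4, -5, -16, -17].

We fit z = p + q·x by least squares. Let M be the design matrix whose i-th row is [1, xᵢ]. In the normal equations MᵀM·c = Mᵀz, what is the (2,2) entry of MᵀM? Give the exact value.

102

Row 2 ↔ basis x, column 2 ↔ basis x, so (MᵀM)_{2,2} = Σᵢ (x)·(x) = (-2)·(-2) + (2)·(2) + (3)·(3) + (6)·(6) + (7)·(7) = 102.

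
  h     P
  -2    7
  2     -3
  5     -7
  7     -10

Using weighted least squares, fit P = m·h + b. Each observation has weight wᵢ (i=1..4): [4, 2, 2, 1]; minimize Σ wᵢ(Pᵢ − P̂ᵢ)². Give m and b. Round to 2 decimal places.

m = -1.97, b = 2.62

The normal equations are: 123·m + 13·b = -208;  13·m + 9·b = -2.
Δ = 123·9 − 13² = 938.
m = ((-208)·9 − 13·(-2))/938 = -923/469; b = (123·(-2) − 13·(-208))/938 = 1229/469.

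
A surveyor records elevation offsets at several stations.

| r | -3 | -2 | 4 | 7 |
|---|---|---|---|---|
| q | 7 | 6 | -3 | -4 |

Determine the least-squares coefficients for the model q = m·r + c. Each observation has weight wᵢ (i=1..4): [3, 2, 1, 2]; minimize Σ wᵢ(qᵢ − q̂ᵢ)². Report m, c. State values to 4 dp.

m = -1.1568, c = 3.4730

Forming MᵀWM = [[149, 5]; [5, 8]] and MᵀWq = [-155, 22]ᵀ gives MᵀWM·[m, c]ᵀ = MᵀWq.
det = 149·8 − 5² = 1167.
m = ((-155)·8 − 5·22)/1167 = -450/389; c = (149·22 − 5·(-155))/1167 = 1351/389.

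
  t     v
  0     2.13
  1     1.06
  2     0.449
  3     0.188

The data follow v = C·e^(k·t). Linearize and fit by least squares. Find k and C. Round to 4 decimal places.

Linearized form: ln v = k·t + ln C. From the 4 transformed points,
Σt = 6.0000, Σ(t)² = 14.0000, Σln v = -1.6577, Σt·ln v = -6.5571.
Equations: 14.0000·k + 6.0000·ln C = -6.5571;  6.0000·k + 4·ln C = -1.6577.
Δ = 14.0000·4 − (6.0000)² = 20.0000; k = (-6.5571·4 − 6.0000·-1.6577)/20.0000 = -0.81413, ln C = (14.0000·-1.6577 − 6.0000·-6.5571)/20.0000 = 0.80678, so C = exp(0.80678) = 2.24069.

k = -0.8141, C = 2.2407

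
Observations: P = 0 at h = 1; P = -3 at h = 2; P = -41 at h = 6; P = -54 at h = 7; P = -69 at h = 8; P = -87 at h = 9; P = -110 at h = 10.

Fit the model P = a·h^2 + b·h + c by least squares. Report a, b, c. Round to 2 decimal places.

a = -1.03, b = -0.74, c = 2.02

Normal-equation sums: Σh^2·h^2 = 24371, Σh^2·h = 2809, Σh^2 = 335, Σh·h = 335, Σh = 43, Σ1 = 7.
Right-hand side: Σh^2·P = -26597, Σh·P = -3065, ΣP = -364.
Inverting the 3×3 Gram matrix, [a, b, c]ᵀ = [-96455/93282, -68861/93282, 31400/15547]ᵀ.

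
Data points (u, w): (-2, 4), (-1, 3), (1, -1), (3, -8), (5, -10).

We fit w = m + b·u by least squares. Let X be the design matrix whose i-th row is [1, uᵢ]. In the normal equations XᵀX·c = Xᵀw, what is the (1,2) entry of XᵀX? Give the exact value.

6

Row 1 ↔ basis 1, column 2 ↔ basis u, so (XᵀX)_{1,2} = Σᵢ u = (1)·(-2) + (1)·(-1) + (1)·(1) + (1)·(3) + (1)·(5) = 6.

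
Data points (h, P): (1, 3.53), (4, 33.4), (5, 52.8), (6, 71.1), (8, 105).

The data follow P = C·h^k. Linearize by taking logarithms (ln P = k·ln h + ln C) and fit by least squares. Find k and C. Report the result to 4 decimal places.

Linearized form: ln P = k·ln h + ln C. From the 5 transformed points,
Σln h = 6.8669, Σ(ln h)² = 12.0466, Σln P = 17.6544, Σln h·ln P = 28.5656.
Equations: 12.0466·k + 6.8669·ln C = 28.5656;  6.8669·k + 5·ln C = 17.6544.
Solving (det = 13.0781): k = 1.65133, ln C = 1.26297, so C = exp(1.26297) = 3.53589.

k = 1.6513, C = 3.5359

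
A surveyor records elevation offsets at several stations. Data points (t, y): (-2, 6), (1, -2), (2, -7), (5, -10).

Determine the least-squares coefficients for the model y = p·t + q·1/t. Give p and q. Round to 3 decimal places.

p = -2.149, q = -1.238

Sums needed: Σt·t = 34, Σt·1/t = 4, Σ1/t·1/t = 77/50.
And Σt·y = -78, Σ1/t·y = -21/2.
So XᵀX·[p, q]ᵀ = Xᵀy: [[34, 4]; [4, 77/50]]·[p, q]ᵀ = [-78, -21/2]ᵀ.
det = 34·(77/50) − 4² = 909/25.
p = ((-78)·(77/50) − 4·(-21/2))/(909/25) = -217/101; q = (34·(-21/2) − 4·(-78))/(909/25) = -125/101.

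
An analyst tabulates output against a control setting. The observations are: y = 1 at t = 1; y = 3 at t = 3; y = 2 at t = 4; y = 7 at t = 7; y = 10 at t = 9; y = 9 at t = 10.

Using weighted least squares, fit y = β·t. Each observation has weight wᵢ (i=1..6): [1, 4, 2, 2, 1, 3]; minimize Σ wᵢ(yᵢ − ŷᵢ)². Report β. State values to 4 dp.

The normal system XᵀWX·[β]ᵀ = XᵀWy is [[548]]·[β]ᵀ = [511]ᵀ.
β = 511/548 = 0.932482.

β = 0.9325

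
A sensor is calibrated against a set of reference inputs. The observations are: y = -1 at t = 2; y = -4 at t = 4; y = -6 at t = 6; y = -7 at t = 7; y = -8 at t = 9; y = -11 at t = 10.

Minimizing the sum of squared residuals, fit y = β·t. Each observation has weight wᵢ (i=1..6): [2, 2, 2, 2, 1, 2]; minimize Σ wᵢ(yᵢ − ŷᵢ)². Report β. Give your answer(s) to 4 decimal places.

Forming MᵀWM = [[491]] and MᵀWy = [-498]ᵀ gives MᵀWM·[β]ᵀ = MᵀWy.
Hence β = -498 / 491 ≈ -1.01426.

β = -1.0143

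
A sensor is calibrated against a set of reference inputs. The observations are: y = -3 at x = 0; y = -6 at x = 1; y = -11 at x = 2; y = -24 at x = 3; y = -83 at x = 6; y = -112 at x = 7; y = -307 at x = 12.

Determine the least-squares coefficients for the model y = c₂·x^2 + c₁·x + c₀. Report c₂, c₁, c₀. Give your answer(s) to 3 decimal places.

c₂ = -1.989, c₁ = -1.583, c₀ = -1.924

With design matrix A, AᵀA = [[24531, 2323, 243]; [2323, 243, 31]; [243, 31, 7]] and Aᵀy = [-52950, -5066, -546]ᵀ.
Solving the 3×3 system (Gaussian elimination) gives c₂ = -127831/64253, c₁ = -101736/64253, c₀ = -17661/9179.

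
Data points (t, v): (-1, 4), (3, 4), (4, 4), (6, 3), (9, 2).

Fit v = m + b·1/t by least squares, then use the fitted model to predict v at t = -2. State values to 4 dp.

Entries of MᵀM: Σ1 = 5, Σ1/t = -5/36, Σ1/t·1/t = 1573/1296.
Moment sums: Σv = 17, Σ1/t·v = -17/18.
So MᵀM·[m, b]ᵀ = Mᵀv: [[5, -5/36]; [-5/36, 1573/1296]]·[m, b]ᵀ = [17, -17/18]ᵀ.
Determinant 5·(1573/1296) − (-5/36)² = 490/81.
m = (17·(1573/1296) − (-5/36)·(-17/18))/(490/81) = 26571/7840; b = (5·(-17/18) − (-5/36)·17)/(490/81) = -153/392.
At t = -2: v̂ = (26571/7840)·(1) + (-153/392)·(-1/2) = 28101/7840.

v̂ = 3.5843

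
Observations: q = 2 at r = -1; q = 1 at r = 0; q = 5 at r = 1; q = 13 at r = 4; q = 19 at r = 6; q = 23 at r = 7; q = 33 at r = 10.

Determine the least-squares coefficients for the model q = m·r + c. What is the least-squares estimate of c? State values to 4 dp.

c = 2.4104

Compute the Gram sums: Σr·r = 203, Σr = 27, Σ1 = 7.
For Mᵀq: Σr·q = 660, Σq = 96.
So MᵀM·[m, c]ᵀ = Mᵀq: [[203, 27]; [27, 7]]·[m, c]ᵀ = [660, 96]ᵀ.
Determinant 203·7 − 27² = 692.
m = (660·7 − 27·96)/692 = 507/173; c = (203·96 − 27·660)/692 = 417/173.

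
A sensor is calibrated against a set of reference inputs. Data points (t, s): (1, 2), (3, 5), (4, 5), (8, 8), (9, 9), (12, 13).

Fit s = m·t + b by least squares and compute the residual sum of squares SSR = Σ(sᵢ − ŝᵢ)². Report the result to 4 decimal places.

SSR = 2.1267

Normal-equation sums: Σt·t = 315, Σt = 37, Σ1 = 6.
And Σt·s = 338, Σs = 42.
So AᵀA·[m, b]ᵀ = Aᵀs: [[315, 37]; [37, 6]]·[m, b]ᵀ = [338, 42]ᵀ.
Eliminating b: 6·(row 1) − 37·(row 2) gives 521·m = 6·338 − 37·42 = 474, so m = 474/521.
Then b = (42 − 37·(474/521))/6 = 724/521.
Residuals: -156/521, 459/521, -15/521, -348/521, -301/521, 361/521; SSR = 1108/521.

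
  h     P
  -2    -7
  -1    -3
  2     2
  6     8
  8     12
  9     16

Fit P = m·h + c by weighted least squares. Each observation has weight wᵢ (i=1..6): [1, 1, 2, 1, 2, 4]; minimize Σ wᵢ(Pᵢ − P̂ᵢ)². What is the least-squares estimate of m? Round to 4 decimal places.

From the data, Σwᵢ·h·h = 501, Σwᵢ·h = 59, Σwᵢ·1 = 11.
And Σwᵢ·h·P = 841, Σwᵢ·P = 90.
AᵀWA·[m, c]ᵀ = AᵀWP becomes [[501, 59]; [59, 11]]·[m, c]ᵀ = [841, 90]ᵀ.
Eliminating c: 11·(row 1) − 59·(row 2) gives 2030·m = 11·841 − 59·90 = 3941, so m = 563/290.
Then c = (90 − 59·(563/290))/11 = -647/290.

m = 1.9414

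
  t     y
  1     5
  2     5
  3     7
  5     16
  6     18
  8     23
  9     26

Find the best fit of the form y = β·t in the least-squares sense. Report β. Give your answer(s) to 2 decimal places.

Setting ∂/∂β … = 0 gives: 220·β = 642.
Hence β = 642 / 220 ≈ 2.91818.

β = 2.92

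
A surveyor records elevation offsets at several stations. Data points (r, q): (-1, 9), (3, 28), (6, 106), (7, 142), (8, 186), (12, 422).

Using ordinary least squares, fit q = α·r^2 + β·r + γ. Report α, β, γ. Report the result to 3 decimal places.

With design matrix M, MᵀM = [[28611, 2825, 303]; [2825, 303, 35]; [303, 35, 6]] and Mᵀq = [83707, 8257, 893]ᵀ.
Row-reducing yields α = 889381/295674, β = -132733/98558, γ = 707617/147837.

α = 3.008, β = -1.347, γ = 4.786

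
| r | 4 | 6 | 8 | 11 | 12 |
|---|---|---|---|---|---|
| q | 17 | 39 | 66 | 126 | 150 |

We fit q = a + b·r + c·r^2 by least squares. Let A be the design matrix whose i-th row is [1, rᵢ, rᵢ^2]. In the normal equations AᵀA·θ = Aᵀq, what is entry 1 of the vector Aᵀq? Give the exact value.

398

Entry 1 ↔ basis 1, so (Aᵀq)_{1} = Σᵢ qᵢ = (1)·(17) + (1)·(39) + (1)·(66) + (1)·(126) + (1)·(150) = 398.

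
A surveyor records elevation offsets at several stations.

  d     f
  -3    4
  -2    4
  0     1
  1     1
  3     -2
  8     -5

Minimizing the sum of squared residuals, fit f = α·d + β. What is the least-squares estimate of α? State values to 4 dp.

α = -0.8689

Compute the Gram sums: Σd·d = 87, Σd = 7, Σ1 = 6.
For Aᵀf: Σd·f = -65, Σf = 3.
det = 87·6 − 7² = 473.
α = ((-65)·6 − 7·3)/473 = -411/473; β = (87·3 − 7·(-65))/473 = 716/473.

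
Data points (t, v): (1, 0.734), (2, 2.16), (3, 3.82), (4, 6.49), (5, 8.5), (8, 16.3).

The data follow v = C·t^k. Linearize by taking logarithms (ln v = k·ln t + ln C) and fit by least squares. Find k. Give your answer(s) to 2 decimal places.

k = 1.50

Linearized form: ln v = k·ln t + ln C. From the 6 transformed points,
AᵀA = [[10.5236, 6.8669]; [6.8669, 6]], rhs = [13.8473, 8.6026]ᵀ  (here Σln t = 6.8669, Σ(ln t)² = 10.5236, Σln v = 8.6026, Σln t·ln v = 13.8473).
Solving (det = 15.9867): k = 1.50190, ln C = -0.28513.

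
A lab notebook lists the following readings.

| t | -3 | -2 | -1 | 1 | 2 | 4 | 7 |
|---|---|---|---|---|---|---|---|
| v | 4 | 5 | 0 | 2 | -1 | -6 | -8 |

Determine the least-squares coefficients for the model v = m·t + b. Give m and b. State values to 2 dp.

MᵀM·[m, b]ᵀ = Mᵀv reads: 84·m + 8·b = -102;  8·m + 7·b = -4.
det = 84·7 − 8² = 524.
m = ((-102)·7 − 8·(-4))/524 = -341/262; b = (84·(-4) − 8·(-102))/524 = 120/131.

m = -1.30, b = 0.92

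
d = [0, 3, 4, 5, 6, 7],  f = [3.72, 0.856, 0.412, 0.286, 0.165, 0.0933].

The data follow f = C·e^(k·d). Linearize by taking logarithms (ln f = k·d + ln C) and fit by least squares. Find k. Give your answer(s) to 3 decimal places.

Taking logs, ln f = k·d + ln C, so regress ln f on d.
XᵀX = [[135.0000, 25.0000]; [25.0000, 6]], rhs = [-37.6866, -5.1540]ᵀ  (here Σd = 25.0000, Σ(d)² = 135.0000, Σln f = -5.1540, Σd·ln f = -37.6866).
Δ = 135.0000·6 − (25.0000)² = 185.0000; k = (-37.6866·6 − 25.0000·-5.1540)/185.0000 = -0.52578, ln C = (135.0000·-5.1540 − 25.0000·-37.6866)/185.0000 = 1.33176.

k = -0.526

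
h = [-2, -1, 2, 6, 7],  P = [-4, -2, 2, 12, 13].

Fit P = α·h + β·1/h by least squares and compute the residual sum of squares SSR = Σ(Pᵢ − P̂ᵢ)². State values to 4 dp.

SSR = 3.4702

The normal equations are: 94·α + 5·β = 177;  5·α + (2731/1764)·β = 62/7.
(Σh·h = 94, Σh·1/h = 5, Σ1/h·1/h = 2731/1764, Σh·P = 177, Σ1/h·P = 62/7.)
Determinant 94·(2731/1764) − 5² = 106307/882.
α = (177·(2731/1764) − 5·(62/7))/(106307/882) = 405267/212614; β = (94·(62/7) − 5·177)/(106307/882) = -46242/106307.
Residuals: -43082/106307, -112445/212614, -169532/106307, 67590/106307, -59675/212614; SSR = 737803/212614.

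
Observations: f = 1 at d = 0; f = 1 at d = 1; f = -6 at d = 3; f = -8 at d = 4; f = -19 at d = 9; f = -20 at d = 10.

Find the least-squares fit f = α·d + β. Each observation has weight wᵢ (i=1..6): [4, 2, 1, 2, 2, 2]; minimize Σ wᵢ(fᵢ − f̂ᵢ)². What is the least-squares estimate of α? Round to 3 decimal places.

α = -2.212

Setting ∂/∂α … = 0 gives: 405·α + 51·β = -822;  51·α + 13·β = -94.
det = 405·13 − 51² = 2664.
α = ((-822)·13 − 51·(-94))/2664 = -491/222; β = (405·(-94) − 51·(-822))/2664 = 107/74.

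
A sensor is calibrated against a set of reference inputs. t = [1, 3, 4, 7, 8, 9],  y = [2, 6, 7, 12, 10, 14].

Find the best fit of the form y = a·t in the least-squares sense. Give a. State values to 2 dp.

Forming MᵀM = [[220]] and Mᵀy = [338]ᵀ gives MᵀM·[a]ᵀ = Mᵀy.
Hence a = 338 / 220 ≈ 1.53636.

a = 1.54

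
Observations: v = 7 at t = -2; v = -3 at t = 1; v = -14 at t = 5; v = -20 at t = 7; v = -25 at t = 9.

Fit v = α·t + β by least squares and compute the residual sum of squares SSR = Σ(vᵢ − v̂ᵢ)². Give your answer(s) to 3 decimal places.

Normal-equation sums: Σt·t = 160, Σt = 20, Σ1 = 5.
For Xᵀv: Σt·v = -452, Σv = -55.
Eliminating β: 5·(row 1) − 20·(row 2) gives 400·α = 5·(-452) − 20·(-55) = -1160, so α = -29/10.
Then β = ((-55) − 20·(-29/10))/5 = 3/5.
Residuals: 3/5, -7/10, -1/10, -3/10, 1/2; SSR = 6/5.

SSR = 1.200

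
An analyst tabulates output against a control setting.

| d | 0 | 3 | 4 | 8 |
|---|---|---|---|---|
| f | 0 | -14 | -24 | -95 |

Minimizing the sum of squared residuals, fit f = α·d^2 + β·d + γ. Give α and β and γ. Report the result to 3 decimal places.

Sums needed: Σd^2·d^2 = 4433, Σd^2·d = 603, Σd^2 = 89, Σd·d = 89, Σd = 15, Σ1 = 4.
Right-hand side: Σd^2·f = -6590, Σd·f = -898, Σf = -133.
So AᵀA·[α, β, γ]ᵀ = Aᵀf: [[4433, 603, 89]; [603, 89, 15]; [89, 15, 4]]·[α, β, γ]ᵀ = [-6590, -898, -133]ᵀ.
Solving the 3×3 system (Gaussian elimination) gives α = -11409/7832, β = -1681/7832, γ = -65/1958.

α = -1.457, β = -0.215, γ = -0.033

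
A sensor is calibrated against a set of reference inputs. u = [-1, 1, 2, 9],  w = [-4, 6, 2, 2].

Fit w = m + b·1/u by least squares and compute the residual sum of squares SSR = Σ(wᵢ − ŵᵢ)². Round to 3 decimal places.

Sums needed: Σ1 = 4, Σ1/u = 11/18, Σ1/u·1/u = 733/324.
And Σw = 6, Σ1/u·w = 101/9.
Determinant 4·(733/324) − (11/18)² = 937/108.
m = (6·(733/324) − (11/18)·(101/9))/(937/108) = 2176/2811; b = (4·(101/9) − (11/18)·6)/(937/108) = 4452/937.
Residuals: -64/2811, 1334/2811, -3232/2811, 654/937; SSR = 5720/2811.

SSR = 2.035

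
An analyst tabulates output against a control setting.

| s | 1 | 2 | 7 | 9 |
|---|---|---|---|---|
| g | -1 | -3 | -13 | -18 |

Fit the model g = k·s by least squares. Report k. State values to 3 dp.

Normal-equation sums: Σs·s = 135.
Right-hand side: Σs·g = -260.
So XᵀX·[k]ᵀ = Xᵀg: [[135]]·[k]ᵀ = [-260]ᵀ.
Hence k = -260 / 135 ≈ -1.92593.

k = -1.926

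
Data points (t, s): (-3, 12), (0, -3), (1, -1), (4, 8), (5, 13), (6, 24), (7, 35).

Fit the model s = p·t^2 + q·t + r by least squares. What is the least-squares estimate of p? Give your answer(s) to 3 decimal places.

p = 0.977

Setting ∂/∂p … = 0 gives: 4660·p + 722·q + 136·r = 3139;  722·p + 136·q + 20·r = 449;  136·p + 20·q + 7·r = 88.
(Σt^2·t^2 = 4660, Σt^2·t = 722, Σt^2 = 136, Σt·t = 136, Σt = 20, Σ1 = 7, Σt^2·s = 3139, Σt·s = 449, Σs = 88.)
Row-reducing yields p = 467/478, q = -777/478, r = -422/239.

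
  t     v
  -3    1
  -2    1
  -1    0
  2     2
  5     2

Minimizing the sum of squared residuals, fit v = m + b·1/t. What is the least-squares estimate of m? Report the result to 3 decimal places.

m = 1.513

Normal-equation sums: Σ1 = 5, Σ1/t = -17/15, Σ1/t·1/t = 743/450.
And Σv = 6, Σ1/t·v = 17/30.
Normal equations: [[5, -17/15]; [-17/15, 743/450]]·[m, b]ᵀ = [6, 17/30]ᵀ.
Eliminating b: (743/450)·(row 1) − (-17/15)·(row 2) gives (3137/450)·m = (743/450)·6 − (-17/15)·(17/30) = 4747/450, so m = 4747/3137.
Then b = ((17/30) − (-17/15)·(4747/3137))/(743/450) = 4335/3137.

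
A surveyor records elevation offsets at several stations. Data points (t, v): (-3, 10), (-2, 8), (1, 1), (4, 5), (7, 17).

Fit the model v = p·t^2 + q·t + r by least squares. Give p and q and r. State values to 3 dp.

The normal equations are: 2755·p + 373·q + 79·r = 1036;  373·p + 79·q + 7·r = 94;  79·p + 7·q + 5·r = 41.
(Σt^2·t^2 = 2755, Σt^2·t = 373, Σt^2 = 79, Σt·t = 79, Σt = 7, Σ1 = 5, Σt^2·v = 1036, Σt·v = 94, Σv = 41.)
Solving the 3×3 system (Gaussian elimination) gives p = 14383/29514, q = -38929/29514, r = 11544/4919.

p = 0.487, q = -1.319, r = 2.347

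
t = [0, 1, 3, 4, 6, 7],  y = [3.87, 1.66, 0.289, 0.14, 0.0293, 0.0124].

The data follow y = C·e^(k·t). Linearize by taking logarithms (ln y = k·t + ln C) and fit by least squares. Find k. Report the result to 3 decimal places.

k = -0.815

Let Y = ln y. Fitting Y = k·t + ln C by least squares:
Σt = 21.0000, Σ(t)² = 111.0000, Σln y = -9.2676, Σt·ln y = -62.9930.
Normal system: [[111.0000, 21.0000]; [21.0000, 6]]·[k, ln C]ᵀ = [-62.9930, -9.2676]ᵀ.
Slope k = (n·Σt·ln y − Σt·Σln y)/(n·Σ(t)² − (Σt)²) = (6·-62.9930 − 21.0000·-9.2676)/225.0000 = -0.81484; ln C = (Σln y − k·Σt)/n = 1.30734.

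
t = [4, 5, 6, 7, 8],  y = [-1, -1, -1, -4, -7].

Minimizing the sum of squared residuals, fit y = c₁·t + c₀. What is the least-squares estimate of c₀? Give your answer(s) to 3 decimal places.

c₀ = 6.200

From the data, Σt·t = 190, Σt = 30, Σ1 = 5.
Moment sums: Σt·y = -99, Σy = -14.
XᵀX·[c₁, c₀]ᵀ = Xᵀy becomes [[190, 30]; [30, 5]]·[c₁, c₀]ᵀ = [-99, -14]ᵀ.
Eliminating c₀: 5·(row 1) − 30·(row 2) gives 50·c₁ = 5·(-99) − 30·(-14) = -75, so c₁ = -3/2.
Then c₀ = ((-14) − 30·(-3/2))/5 = 31/5.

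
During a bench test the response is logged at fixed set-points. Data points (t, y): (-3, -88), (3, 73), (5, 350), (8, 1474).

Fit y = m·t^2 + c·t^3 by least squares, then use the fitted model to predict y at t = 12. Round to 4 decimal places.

The normal system XᵀX·[m, c]ᵀ = Xᵀy is [[4883, 35893]; [35893, 279227]]·[m, c]ᵀ = [102951, 802785]ᵀ.
Determinant 4883·279227 − 35893² = 75157992.
m = (102951·279227 − 35893·802785)/75157992 = -216869/240891; c = (4883·802785 − 35893·102951)/75157992 = 9365788/3131583.
At t = 12: ŷ = (-216869/240891)·(144) + (9365788/3131583)·(1728) = 5259367632/1043861.

ŷ = 5038.3793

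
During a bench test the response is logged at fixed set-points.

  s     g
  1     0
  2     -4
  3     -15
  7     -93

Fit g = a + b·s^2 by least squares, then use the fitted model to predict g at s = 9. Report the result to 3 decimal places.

ĝ = -155.490

Setting ∂/∂a … = 0 gives: 4·a + 63·b = -112;  63·a + 2499·b = -4708.
(Σ1 = 4, Σs^2 = 63, Σs^2·s^2 = 2499, Σg = -112, Σs^2·g = -4708.)
Δ = 4·2499 − 63² = 6027.
a = ((-112)·2499 − 63·(-4708))/6027 = 796/287; b = (4·(-4708) − 63·(-112))/6027 = -11776/6027.
At s = 9: ĝ = (796/287)·(1) + (-11776/6027)·(81) = -312380/2009.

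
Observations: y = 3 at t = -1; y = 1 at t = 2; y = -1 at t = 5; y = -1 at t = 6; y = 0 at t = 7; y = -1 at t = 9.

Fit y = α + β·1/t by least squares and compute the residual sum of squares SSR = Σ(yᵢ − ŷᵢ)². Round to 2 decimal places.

SSR = 6.17

Setting ∂/∂α … = 0 gives: 6·α + (38/315)·β = 1;  (38/315)·α + (268013/198450)·β = -134/45.
Δ = 6·(268013/198450) − (38/315)² = 160519/19845.
α = (1·(268013/198450) − (38/315)·(-134/45))/(160519/19845) = 339301/1605190; β = (6·(-134/45) − (38/315)·1)/(160519/19845) = -356958/160519.
Residuals: 906689/1605190, 3050679/1605190, -246115/321038, -1349561/1605190, 170639/1605190, -35997/37330; SSR = 9898753/1605190.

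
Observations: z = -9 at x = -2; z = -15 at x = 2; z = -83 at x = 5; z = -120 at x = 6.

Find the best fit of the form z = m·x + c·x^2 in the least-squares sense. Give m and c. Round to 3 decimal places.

m = -1.443, c = -3.072

Normal-equation sums: Σx·x = 69, Σx·x^2 = 341, Σx^2·x^2 = 1953.
Right-hand side: Σx·z = -1147, Σx^2·z = -6491.
MᵀM·[m, c]ᵀ = Mᵀz becomes [[69, 341]; [341, 1953]]·[m, c]ᵀ = [-1147, -6491]ᵀ.
Determinant 69·1953 − 341² = 18476.
m = ((-1147)·1953 − 341·(-6491))/18476 = -215/149; c = (69·(-6491) − 341·(-1147))/18476 = -14188/4619.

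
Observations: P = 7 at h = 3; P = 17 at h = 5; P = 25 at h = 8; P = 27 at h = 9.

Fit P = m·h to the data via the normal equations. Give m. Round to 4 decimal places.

Normal-equation sums: Σh·h = 179.
And Σh·P = 549.
m = 549/179 = 3.06704.

m = 3.0670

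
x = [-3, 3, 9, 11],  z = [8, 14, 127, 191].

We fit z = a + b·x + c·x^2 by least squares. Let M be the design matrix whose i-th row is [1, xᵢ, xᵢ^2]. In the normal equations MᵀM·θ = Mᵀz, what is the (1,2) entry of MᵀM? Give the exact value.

Row 1 ↔ basis 1, column 2 ↔ basis x, so (MᵀM)_{1,2} = Σᵢ x = (1)·(-3) + (1)·(3) + (1)·(9) + (1)·(11) = 20.

20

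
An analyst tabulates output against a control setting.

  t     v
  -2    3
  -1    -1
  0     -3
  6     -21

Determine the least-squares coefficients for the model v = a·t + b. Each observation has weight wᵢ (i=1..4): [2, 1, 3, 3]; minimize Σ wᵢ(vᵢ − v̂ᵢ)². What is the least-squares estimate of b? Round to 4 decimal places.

b = -3.1471

Compute the Gram sums: Σwᵢ·t·t = 117, Σwᵢ·t = 13, Σwᵢ·1 = 9.
Moment sums: Σwᵢ·t·v = -389, Σwᵢ·v = -67.
So AᵀWA·[a, b]ᵀ = AᵀWv: [[117, 13]; [13, 9]]·[a, b]ᵀ = [-389, -67]ᵀ.
Determinant 117·9 − 13² = 884.
a = ((-389)·9 − 13·(-67))/884 = -1315/442; b = (117·(-67) − 13·(-389))/884 = -107/34.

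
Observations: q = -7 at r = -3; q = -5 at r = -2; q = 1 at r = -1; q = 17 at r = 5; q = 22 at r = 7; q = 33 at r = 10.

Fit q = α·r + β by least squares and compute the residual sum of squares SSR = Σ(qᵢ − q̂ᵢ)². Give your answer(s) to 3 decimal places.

SSR = 6.833

The normal system MᵀM·[α, β]ᵀ = Mᵀq is [[188, 16]; [16, 6]]·[α, β]ᵀ = [599, 61]ᵀ.
Determinant 188·6 − 16² = 872.
α = (599·6 − 16·61)/872 = 1309/436; β = (188·61 − 16·599)/872 = 471/218.
Residuals: -67/436, -126/109, 803/436, -75/436, -513/436, 89/109; SSR = 2979/436.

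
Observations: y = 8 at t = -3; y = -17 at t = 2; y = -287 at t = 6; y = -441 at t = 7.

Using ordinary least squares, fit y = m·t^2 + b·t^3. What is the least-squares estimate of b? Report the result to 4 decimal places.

b = -0.9898

Compute the Gram sums: Σt^2·t^2 = 3794, Σt^2·t^3 = 24372, Σt^3·t^3 = 165098.
Right-hand side: Σt^2·y = -31937, Σt^3·y = -213607.
So MᵀM·[m, b]ᵀ = Mᵀy: [[3794, 24372]; [24372, 165098]]·[m, b]ᵀ = [-31937, -213607]ᵀ.
Δ = 3794·165098 − 24372² = 32387428.
m = ((-31937)·165098 − 24372·(-213607))/32387428 = -33352511/16193714; b = (3794·(-213607) − 24372·(-31937))/32387428 = -16028197/16193714.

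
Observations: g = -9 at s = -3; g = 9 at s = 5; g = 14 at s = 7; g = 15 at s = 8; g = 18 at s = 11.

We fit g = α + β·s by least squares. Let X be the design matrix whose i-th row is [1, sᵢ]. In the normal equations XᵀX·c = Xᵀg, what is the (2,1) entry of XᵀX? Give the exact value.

28

Row 2 ↔ basis s, column 1 ↔ basis 1, so (XᵀX)_{2,1} = Σᵢ s = (-3)·(1) + (5)·(1) + (7)·(1) + (8)·(1) + (11)·(1) = 28.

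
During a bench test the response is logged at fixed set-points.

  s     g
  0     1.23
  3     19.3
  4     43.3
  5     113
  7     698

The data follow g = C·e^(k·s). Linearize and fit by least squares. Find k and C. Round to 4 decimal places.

k = 0.9040, C = 1.2302

Linearized form: ln g = k·s + ln C. From the 5 transformed points,
Over the data: Σs = 19.0000, Σ(s)² = 99.0000, Σln g = 18.2109, Σs·ln g = 93.4274.
Normal system: [[99.0000, 19.0000]; [19.0000, 5]]·[k, ln C]ᵀ = [93.4274, 18.2109]ᵀ.
Solving (det = 134.0000): k = 0.90396, ln C = 0.20714, so C = exp(0.20714) = 1.23015.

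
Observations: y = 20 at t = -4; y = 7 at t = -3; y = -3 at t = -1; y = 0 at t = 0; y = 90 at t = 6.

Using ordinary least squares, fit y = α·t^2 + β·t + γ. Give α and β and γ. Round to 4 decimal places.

α = 2.0279, β = 3.0368, γ = -1.1311

MᵀM·[α, β, γ]ᵀ = Mᵀy reads: 1634·α + 124·β + 62·γ = 3620;  124·α + 62·β + (-2)·γ = 442;  62·α + (-2)·β + 5·γ = 114.
Row-reducing yields α = 26032/12837, β = 38983/12837, γ = -440/389.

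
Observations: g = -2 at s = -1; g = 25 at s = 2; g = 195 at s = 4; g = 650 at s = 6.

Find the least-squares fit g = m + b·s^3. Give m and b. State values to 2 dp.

m = 1.44, b = 3.00

Entries of XᵀX: Σ1 = 4, Σs^3 = 287, Σs^3·s^3 = 50817.
And Σg = 868, Σs^3·g = 153082.
XᵀX·[m, b]ᵀ = Xᵀg becomes [[4, 287]; [287, 50817]]·[m, b]ᵀ = [868, 153082]ᵀ.
Δ = 4·50817 − 287² = 120899.
m = (868·50817 − 287·153082)/120899 = 174622/120899; b = (4·153082 − 287·868)/120899 = 363212/120899.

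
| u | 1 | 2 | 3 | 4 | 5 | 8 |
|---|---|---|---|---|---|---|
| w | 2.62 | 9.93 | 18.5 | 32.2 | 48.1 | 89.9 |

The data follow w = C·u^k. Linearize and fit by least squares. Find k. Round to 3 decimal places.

Linearized form: ln w = k·ln u + ln C. From the 6 transformed points,
Σln u = 6.8669, Σ(ln u)² = 10.5236, Σln w = 18.0205, Σln u·ln w = 25.1984.
Normal system: [[10.5236, 6.8669]; [6.8669, 6]]·[k, ln C]ᵀ = [25.1984, 18.0205]ᵀ.
Solving (det = 15.9867): k = 1.71675, ln C = 1.03860.

k = 1.717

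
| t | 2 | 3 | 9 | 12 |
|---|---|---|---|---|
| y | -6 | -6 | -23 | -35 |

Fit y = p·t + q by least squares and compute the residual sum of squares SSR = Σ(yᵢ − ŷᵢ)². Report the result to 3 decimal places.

Forming MᵀM = [[238, 26]; [26, 4]] and Mᵀy = [-657, -70]ᵀ gives MᵀM·[p, q]ᵀ = Mᵀy.
Determinant 238·4 − 26² = 276.
p = ((-657)·4 − 26·(-70))/276 = -202/69; q = (238·(-70) − 26·(-657))/276 = 211/138.
Residuals: -77/46, 173/138, 251/138, -193/138; SSR = 665/69.

SSR = 9.638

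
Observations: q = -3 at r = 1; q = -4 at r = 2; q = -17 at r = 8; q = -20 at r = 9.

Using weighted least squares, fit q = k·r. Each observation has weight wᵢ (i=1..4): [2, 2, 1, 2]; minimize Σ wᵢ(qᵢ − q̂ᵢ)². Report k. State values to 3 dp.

Compute the Gram sums: Σwᵢ·r·r = 236.
For AᵀWq: Σwᵢ·r·q = -518.
So AᵀWA·[k]ᵀ = AᵀWq: [[236]]·[k]ᵀ = [-518]ᵀ.
k = (-518)/236 = -2.19492.

k = -2.195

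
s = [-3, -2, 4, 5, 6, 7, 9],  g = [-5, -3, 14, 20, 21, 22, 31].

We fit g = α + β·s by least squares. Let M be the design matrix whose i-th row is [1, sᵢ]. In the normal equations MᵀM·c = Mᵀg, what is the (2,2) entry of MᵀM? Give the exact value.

Row 2 ↔ basis s, column 2 ↔ basis s, so (MᵀM)_{2,2} = Σᵢ (s)·(s) = (-3)·(-3) + (-2)·(-2) + (4)·(4) + (5)·(5) + (6)·(6) + (7)·(7) + (9)·(9) = 220.

220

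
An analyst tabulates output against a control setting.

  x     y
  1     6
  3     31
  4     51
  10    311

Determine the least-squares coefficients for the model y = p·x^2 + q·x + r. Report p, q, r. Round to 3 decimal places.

p = 3.122, q = -0.474, r = 3.553

With design matrix A, AᵀA = [[10338, 1092, 126]; [1092, 126, 18]; [126, 18, 4]] and Aᵀy = [32201, 3413, 399]ᵀ.
Row-reducing yields p = 2285/732, q = -347/732, r = 867/244.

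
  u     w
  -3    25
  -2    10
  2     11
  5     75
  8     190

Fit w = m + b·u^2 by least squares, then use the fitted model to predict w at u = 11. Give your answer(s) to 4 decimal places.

Setting ∂/∂m … = 0 gives: 5·m + 106·b = 311;  106·m + 4834·b = 14344.
Eliminating b: 4834·(row 1) − 106·(row 2) gives 12934·m = 4834·311 − 106·14344 = -17090, so m = -8545/6467.
Then b = (14344 − 106·(-8545/6467))/4834 = 19377/6467.
At u = 11: ŵ = (-8545/6467)·(1) + (19377/6467)·(121) = 2336072/6467.

ŵ = 361.2296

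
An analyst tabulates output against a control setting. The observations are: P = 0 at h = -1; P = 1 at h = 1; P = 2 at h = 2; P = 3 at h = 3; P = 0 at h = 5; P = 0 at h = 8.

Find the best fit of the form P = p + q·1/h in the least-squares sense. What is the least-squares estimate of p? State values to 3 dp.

Compute the Gram sums: Σ1 = 6, Σ1/h = 139/120, Σ1/h·1/h = 34801/14400.
Moment sums: ΣP = 6, Σ1/h·P = 3.
Normal equations: [[6, 139/120]; [139/120, 34801/14400]]·[p, q]ᵀ = [6, 3]ᵀ.
Determinant 6·(34801/14400) − (139/120)² = 37897/2880.
p = (6·(34801/14400) − (139/120)·3)/(37897/2880) = 158766/189485; q = (6·3 − (139/120)·6)/(37897/2880) = 31824/37897.

p = 0.838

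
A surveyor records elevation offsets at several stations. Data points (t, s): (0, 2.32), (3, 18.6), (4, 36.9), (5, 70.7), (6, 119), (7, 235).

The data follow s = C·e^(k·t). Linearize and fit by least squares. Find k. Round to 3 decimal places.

k = 0.657

Taking logs, ln s = k·t + ln C, so regress ln s on t.
Over the data: Σt = 25.0000, Σ(t)² = 135.0000, Σln s = 21.8701, Σt·ln s = 111.3864.
Normal system: [[135.0000, 25.0000]; [25.0000, 6]]·[k, ln C]ᵀ = [111.3864, 21.8701]ᵀ.
Δ = 135.0000·6 − (25.0000)² = 185.0000; k = (111.3864·6 − 25.0000·21.8701)/185.0000 = 0.65711, ln C = (135.0000·21.8701 − 25.0000·111.3864)/185.0000 = 0.90704.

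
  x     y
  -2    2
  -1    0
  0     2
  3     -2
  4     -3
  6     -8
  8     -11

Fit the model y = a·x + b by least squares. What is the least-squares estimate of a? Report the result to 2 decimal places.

From the data, Σx·x = 130, Σx = 18, Σ1 = 7.
Moment sums: Σx·y = -158, Σy = -20.
Determinant 130·7 − 18² = 586.
a = ((-158)·7 − 18·(-20))/586 = -373/293; b = (130·(-20) − 18·(-158))/586 = 122/293.

a = -1.27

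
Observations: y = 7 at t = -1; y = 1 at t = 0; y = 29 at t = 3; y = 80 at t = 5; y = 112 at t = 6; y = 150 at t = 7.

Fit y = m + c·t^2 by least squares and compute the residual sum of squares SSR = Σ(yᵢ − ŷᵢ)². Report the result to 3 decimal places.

SSR = 9.155

The normal system XᵀX·[m, c]ᵀ = Xᵀy is [[6, 120]; [120, 4404]]·[m, c]ᵀ = [379, 13650]ᵀ.
Eliminating c: 4404·(row 1) − 120·(row 2) gives 12024·m = 4404·379 − 120·13650 = 31116, so m = 2593/1002.
Then c = (13650 − 120·(2593/1002))/4404 = 3035/1002.
Residuals: 231/167, -1591/1002, -425/501, 282/167, 371/1002, -168/167; SSR = 9173/1002.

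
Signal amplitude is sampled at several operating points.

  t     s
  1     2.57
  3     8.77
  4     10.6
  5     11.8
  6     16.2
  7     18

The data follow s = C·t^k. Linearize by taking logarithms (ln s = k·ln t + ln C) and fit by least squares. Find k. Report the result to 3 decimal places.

Taking logs, ln s = k·ln t + ln C, so regress ln s on ln t.
Σln t = 7.8320, Σ(ln t)² = 12.7160, Σln s = 13.6196, Σln t·ln s = 20.2450.
Equations: 12.7160·k + 7.8320·ln C = 20.2450;  7.8320·k + 6·ln C = 13.6196.
Slope k = (n·Σln t·ln s − Σln t·Σln s)/(n·Σ(ln t)² − (Σln t)²) = (6·20.2450 − 7.8320·13.6196)/14.9557 = 0.98968; ln C = (Σln s − k·Σln t)/n = 0.97806.

k = 0.990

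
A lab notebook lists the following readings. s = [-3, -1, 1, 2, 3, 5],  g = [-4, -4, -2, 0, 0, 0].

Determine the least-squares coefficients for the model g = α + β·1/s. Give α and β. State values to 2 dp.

α = -1.88, β = 1.85

Setting ∂/∂α … = 0 gives: 6·α + (7/10)·β = -10;  (7/10)·α + (2261/900)·β = 10/3.
Determinant 6·(2261/900) − (7/10)² = 175/12.
α = ((-10)·(2261/900) − (7/10)·(10/3))/(175/12) = -706/375; β = (6·(10/3) − (7/10)·(-10))/(175/12) = 324/175.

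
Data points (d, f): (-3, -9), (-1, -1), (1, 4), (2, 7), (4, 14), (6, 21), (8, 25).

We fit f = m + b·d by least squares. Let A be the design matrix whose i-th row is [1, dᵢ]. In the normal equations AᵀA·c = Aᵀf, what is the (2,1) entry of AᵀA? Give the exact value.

Row 2 ↔ basis d, column 1 ↔ basis 1, so (AᵀA)_{2,1} = Σᵢ d = (-3)·(1) + (-1)·(1) + (1)·(1) + (2)·(1) + (4)·(1) + (6)·(1) + (8)·(1) = 17.

17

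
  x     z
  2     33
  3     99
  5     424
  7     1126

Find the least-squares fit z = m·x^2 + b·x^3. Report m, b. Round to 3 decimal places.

m = 1.991, b = 2.998

Normal-equation sums: Σx^2·x^2 = 3123, Σx^2·x^3 = 20207, Σx^3·x^3 = 134067.
For Aᵀz: Σx^2·z = 66797, Σx^3·z = 442155.
So AᵀA·[m, b]ᵀ = Aᵀz: [[3123, 20207]; [20207, 134067]]·[m, b]ᵀ = [66797, 442155]ᵀ.
Determinant 3123·134067 − 20207² = 10368392.
m = (66797·134067 − 20207·442155)/10368392 = 10323657/5184196; b = (3123·442155 − 20207·66797)/10368392 = 15541543/5184196.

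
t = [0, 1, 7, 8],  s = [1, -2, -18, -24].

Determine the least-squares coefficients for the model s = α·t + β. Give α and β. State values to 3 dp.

α = -2.960, β = 1.090

Compute the Gram sums: Σt·t = 114, Σt = 16, Σ1 = 4.
Moment sums: Σt·s = -320, Σs = -43.
So MᵀM·[α, β]ᵀ = Mᵀs: [[114, 16]; [16, 4]]·[α, β]ᵀ = [-320, -43]ᵀ.
Eliminating β: 4·(row 1) − 16·(row 2) gives 200·α = 4·(-320) − 16·(-43) = -592, so α = -74/25.
Then β = ((-43) − 16·(-74/25))/4 = 109/100.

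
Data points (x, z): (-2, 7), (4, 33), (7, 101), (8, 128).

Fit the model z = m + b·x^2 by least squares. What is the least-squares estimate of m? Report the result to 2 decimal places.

m = -0.09

MᵀM·[m, b]ᵀ = Mᵀz reads: 4·m + 133·b = 269;  133·m + 6769·b = 13697.
(Σ1 = 4, Σx^2 = 133, Σx^2·x^2 = 6769, Σz = 269, Σx^2·z = 13697.)
Δ = 4·6769 − 133² = 9387.
m = (269·6769 − 133·13697)/9387 = -40/447; b = (4·13697 − 133·269)/9387 = 6337/3129.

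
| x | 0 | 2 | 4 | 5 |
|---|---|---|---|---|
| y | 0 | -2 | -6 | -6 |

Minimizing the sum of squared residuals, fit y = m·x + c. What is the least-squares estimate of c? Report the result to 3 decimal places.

c = 0.136

From the data, Σx·x = 45, Σx = 11, Σ1 = 4.
For Mᵀy: Σx·y = -58, Σy = -14.
MᵀM·[m, c]ᵀ = Mᵀy becomes [[45, 11]; [11, 4]]·[m, c]ᵀ = [-58, -14]ᵀ.
Δ = 45·4 − 11² = 59.
m = ((-58)·4 − 11·(-14))/59 = -78/59; c = (45·(-14) − 11·(-58))/59 = 8/59.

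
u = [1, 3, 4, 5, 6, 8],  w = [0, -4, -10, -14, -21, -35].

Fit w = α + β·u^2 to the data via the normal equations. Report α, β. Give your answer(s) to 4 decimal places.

The normal system XᵀX·[α, β]ᵀ = Xᵀw is [[6, 151]; [151, 6355]]·[α, β]ᵀ = [-84, -3542]ᵀ.
Δ = 6·6355 − 151² = 15329.
α = ((-84)·6355 − 151·(-3542))/15329 = 1022/15329; β = (6·(-3542) − 151·(-84))/15329 = -8568/15329.

α = 0.0667, β = -0.5589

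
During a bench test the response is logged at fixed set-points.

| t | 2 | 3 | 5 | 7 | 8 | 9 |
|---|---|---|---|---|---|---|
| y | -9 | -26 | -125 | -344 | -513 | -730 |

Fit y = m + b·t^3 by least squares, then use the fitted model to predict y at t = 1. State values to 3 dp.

ŷ = -1.023

Entries of XᵀX: Σ1 = 6, Σt^3 = 1744, Σt^3·t^3 = 927652.
For Xᵀy: Σy = -1747, Σt^3·y = -929217.
Determinant 6·927652 − 1744² = 2524376.
m = ((-1747)·927652 − 1744·(-929217))/2524376 = -13399/631094; b = (6·(-929217) − 1744·(-1747))/2524376 = -1264267/1262188.
At t = 1: ŷ = (-13399/631094)·(1) + (-1264267/1262188)·(1) = -1291065/1262188.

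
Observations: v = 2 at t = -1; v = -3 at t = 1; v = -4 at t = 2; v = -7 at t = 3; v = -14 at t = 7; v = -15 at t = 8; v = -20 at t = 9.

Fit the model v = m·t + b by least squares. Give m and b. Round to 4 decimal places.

Setting ∂/∂m … = 0 gives: 209·m + 29·b = -432;  29·m + 7·b = -61.
(Σt·t = 209, Σt = 29, Σ1 = 7, Σt·v = -432, Σv = -61.)
Eliminating b: 7·(row 1) − 29·(row 2) gives 622·m = 7·(-432) − 29·(-61) = -1255, so m = -1255/622.
Then b = ((-61) − 29·(-1255/622))/7 = -221/622.

m = -2.0177, b = -0.3553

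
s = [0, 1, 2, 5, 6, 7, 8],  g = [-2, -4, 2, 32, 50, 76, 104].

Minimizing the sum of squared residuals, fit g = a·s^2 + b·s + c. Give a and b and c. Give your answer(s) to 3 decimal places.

Setting ∂/∂a … = 0 gives: 8435·a + 1205·b + 179·c = 12984;  1205·a + 179·b + 29·c = 1824;  179·a + 29·b + 7·c = 258.
Solving the 3×3 system (Gaussian elimination) gives a = 3783/1792, b = -6795/1792, c = -1269/896.

a = 2.111, b = -3.792, c = -1.416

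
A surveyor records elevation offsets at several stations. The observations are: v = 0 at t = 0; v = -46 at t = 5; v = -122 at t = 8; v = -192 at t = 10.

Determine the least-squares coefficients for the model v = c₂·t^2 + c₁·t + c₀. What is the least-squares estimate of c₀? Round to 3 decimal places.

c₀ = 0.029

Forming MᵀM = [[14721, 1637, 189]; [1637, 189, 23]; [189, 23, 4]] and Mᵀv = [-28158, -3126, -360]ᵀ gives MᵀM·[c₂, c₁, c₀]ᵀ = Mᵀv.
Solving the 3×3 system (Gaussian elimination) gives c₂ = -10317/5170, c₁ = 3831/5170, c₀ = 15/517.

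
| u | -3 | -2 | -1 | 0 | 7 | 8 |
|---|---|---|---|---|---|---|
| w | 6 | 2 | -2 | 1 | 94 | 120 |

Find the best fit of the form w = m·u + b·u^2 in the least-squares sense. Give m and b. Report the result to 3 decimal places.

m = 2.563, b = 1.554

Normal-equation sums: Σu·u = 127, Σu·u^2 = 819, Σu^2·u^2 = 6595.
Right-hand side: Σu·w = 1598, Σu^2·w = 12346.
det = 127·6595 − 819² = 166804.
m = (1598·6595 − 819·12346)/166804 = 106859/41701; b = (127·12346 − 819·1598)/166804 = 64795/41701.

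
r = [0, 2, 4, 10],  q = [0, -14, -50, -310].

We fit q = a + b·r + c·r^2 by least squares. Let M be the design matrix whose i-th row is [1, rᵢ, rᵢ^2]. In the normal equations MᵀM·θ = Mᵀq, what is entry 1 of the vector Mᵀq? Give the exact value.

Entry 1 ↔ basis 1, so (Mᵀq)_{1} = Σᵢ qᵢ = (1)·(0) + (1)·(-14) + (1)·(-50) + (1)·(-310) = -374.

-374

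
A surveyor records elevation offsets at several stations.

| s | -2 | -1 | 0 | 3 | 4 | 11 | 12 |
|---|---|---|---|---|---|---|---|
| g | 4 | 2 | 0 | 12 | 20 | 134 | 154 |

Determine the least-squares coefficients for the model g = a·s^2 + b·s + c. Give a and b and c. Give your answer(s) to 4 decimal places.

a = 1.0182, b = 0.6866, c = 1.0148

Compute the Gram sums: Σs^2·s^2 = 35731, Σs^2·s = 3141, Σs^2 = 295, Σs·s = 295, Σs = 27, Σ1 = 7.
For Mᵀg: Σs^2·g = 38836, Σs·g = 3428, Σg = 326.
Normal equations: [[35731, 3141, 295]; [3141, 295, 27]; [295, 27, 7]]·[a, b, c]ᵀ = [38836, 3428, 326]ᵀ.
Solving the 3×3 system (Gaussian elimination) gives a = 773603/759801, b = 173891/253267, c = 771010/759801.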